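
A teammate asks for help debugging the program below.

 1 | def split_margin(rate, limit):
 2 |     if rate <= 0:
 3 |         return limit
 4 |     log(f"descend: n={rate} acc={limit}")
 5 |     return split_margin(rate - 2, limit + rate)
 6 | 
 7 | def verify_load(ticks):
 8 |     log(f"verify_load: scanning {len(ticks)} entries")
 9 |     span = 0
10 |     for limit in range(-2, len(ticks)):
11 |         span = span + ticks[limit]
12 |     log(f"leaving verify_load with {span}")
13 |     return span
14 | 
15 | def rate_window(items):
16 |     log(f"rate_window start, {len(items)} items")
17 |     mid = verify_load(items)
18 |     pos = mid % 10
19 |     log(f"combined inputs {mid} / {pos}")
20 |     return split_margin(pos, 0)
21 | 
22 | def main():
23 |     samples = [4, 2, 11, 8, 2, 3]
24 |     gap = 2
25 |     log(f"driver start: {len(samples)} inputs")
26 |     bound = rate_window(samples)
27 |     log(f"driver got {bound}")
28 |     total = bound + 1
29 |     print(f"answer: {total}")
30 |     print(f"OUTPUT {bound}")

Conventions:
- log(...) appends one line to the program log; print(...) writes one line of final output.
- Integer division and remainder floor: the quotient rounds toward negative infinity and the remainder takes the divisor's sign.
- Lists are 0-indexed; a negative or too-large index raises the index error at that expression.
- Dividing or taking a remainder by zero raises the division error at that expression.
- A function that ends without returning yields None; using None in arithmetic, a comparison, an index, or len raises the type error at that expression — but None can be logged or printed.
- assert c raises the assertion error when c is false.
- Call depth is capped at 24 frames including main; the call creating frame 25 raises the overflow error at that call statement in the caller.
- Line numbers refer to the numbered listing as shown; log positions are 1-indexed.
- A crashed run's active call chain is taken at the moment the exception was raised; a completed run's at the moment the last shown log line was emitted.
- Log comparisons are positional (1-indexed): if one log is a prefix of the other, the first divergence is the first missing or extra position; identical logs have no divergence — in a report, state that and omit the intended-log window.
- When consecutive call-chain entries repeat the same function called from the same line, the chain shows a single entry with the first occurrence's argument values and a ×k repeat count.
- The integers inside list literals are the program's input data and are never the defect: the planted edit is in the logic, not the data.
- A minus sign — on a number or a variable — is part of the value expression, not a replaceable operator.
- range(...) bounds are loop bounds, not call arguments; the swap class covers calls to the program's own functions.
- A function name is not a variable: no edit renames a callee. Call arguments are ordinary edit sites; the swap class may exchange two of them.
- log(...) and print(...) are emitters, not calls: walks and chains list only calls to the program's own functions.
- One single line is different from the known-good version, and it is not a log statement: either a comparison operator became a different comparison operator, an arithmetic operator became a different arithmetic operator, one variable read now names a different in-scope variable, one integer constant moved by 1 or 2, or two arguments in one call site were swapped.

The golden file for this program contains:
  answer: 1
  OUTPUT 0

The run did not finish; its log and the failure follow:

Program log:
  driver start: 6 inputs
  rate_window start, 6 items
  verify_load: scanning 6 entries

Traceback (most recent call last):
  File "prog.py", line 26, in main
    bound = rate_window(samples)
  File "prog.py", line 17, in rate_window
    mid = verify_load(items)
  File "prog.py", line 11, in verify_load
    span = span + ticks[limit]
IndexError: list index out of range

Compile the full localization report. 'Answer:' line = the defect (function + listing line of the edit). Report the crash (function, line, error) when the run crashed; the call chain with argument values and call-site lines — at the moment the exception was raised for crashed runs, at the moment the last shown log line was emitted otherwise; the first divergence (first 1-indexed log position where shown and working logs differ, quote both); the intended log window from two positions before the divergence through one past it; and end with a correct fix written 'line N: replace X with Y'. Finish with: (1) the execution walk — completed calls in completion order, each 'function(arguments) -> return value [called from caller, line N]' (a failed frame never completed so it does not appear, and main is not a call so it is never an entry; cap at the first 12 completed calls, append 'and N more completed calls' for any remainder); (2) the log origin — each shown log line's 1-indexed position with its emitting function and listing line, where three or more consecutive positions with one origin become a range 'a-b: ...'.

Answer: the defect is in verify_load at line 10.
Key fact: The faulty run's log stops after 3 lines; the working version's next line would be 'leaving verify_load with 30'.
Crash: verify_load, line 11, IndexError.
Call chain: main -> rate_window([4, 2, 11, 8, 2, 3]) (called at line 26) -> verify_load([4, 2, 11, 8, 2, 3]) (called at line 17).
First divergence: position 4 (shown log ended at 3 lines; the working version continues: 'leaving verify_load with 30').
Intended log window:
  2: rate_window start, 6 items
  3: verify_load: scanning 6 entries
  4: leaving verify_load with 30
  5: combined inputs 30 / 0
Execution walk:
  (no call completed)
Log origin:
  1: logged in main at line 25
  2: logged in rate_window at line 16
  3: logged in verify_load at line 8
A correct fix: line 10: replace `-2` with `0`.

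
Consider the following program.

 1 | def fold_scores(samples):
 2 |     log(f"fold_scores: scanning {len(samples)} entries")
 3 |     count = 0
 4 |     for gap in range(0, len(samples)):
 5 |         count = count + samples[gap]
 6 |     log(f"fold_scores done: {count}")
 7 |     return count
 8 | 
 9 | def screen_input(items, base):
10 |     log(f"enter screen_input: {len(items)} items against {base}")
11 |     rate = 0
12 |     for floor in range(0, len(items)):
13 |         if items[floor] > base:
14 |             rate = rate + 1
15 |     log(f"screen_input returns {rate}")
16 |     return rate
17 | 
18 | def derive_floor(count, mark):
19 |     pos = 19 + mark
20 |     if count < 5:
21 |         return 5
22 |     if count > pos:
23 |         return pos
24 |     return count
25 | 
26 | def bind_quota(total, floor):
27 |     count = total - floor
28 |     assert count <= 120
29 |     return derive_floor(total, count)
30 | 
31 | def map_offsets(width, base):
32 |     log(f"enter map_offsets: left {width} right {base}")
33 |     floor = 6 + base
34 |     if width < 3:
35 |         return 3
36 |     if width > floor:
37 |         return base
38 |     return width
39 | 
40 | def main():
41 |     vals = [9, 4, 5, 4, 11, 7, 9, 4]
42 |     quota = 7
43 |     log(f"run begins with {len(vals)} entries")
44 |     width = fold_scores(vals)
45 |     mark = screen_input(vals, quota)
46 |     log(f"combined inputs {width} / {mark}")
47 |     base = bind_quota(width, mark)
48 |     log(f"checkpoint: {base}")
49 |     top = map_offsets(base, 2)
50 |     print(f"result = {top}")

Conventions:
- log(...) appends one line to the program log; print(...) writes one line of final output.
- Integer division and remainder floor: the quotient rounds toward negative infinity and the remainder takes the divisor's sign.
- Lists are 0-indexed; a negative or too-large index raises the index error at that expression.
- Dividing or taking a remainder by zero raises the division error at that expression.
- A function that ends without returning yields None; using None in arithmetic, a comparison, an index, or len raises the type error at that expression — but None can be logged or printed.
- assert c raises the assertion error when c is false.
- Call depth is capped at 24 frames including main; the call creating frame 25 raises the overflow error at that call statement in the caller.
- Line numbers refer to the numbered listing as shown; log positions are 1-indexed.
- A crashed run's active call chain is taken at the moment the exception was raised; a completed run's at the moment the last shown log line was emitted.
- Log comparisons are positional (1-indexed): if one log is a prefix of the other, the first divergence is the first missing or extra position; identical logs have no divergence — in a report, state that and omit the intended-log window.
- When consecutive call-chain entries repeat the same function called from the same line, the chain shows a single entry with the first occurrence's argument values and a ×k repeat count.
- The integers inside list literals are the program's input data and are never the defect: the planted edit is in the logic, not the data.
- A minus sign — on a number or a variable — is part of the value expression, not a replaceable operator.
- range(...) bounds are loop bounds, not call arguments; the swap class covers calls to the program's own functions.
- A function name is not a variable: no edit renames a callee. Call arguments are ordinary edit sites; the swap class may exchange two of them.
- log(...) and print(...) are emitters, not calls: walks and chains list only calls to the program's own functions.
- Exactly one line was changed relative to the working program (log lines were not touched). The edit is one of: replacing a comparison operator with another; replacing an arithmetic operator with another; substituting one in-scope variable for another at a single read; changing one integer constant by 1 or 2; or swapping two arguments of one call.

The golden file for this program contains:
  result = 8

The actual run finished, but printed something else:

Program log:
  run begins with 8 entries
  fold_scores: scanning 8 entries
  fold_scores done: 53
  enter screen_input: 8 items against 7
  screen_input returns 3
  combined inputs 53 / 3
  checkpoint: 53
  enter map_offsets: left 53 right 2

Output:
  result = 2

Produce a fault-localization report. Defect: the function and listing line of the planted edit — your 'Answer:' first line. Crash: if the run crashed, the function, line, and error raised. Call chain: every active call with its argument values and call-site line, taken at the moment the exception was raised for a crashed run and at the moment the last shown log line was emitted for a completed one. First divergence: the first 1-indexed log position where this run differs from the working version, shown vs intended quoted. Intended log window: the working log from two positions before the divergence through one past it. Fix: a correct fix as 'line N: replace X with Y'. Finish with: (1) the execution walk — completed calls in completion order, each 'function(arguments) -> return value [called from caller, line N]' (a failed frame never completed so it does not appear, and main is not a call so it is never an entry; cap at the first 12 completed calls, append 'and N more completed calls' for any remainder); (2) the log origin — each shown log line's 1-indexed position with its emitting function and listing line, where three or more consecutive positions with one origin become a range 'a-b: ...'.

Answer: the defect is in map_offsets at line 37.
Key observation: Every logged value matches the working version; the printed result is what differs.
Call chain: main -> map_offsets(53, 2) (called at line 49).
First divergence: none — the logs agree in full.
Execution walk:
  fold_scores([9, 4, 5, 4, 11, 7, 9, 4]) -> 53  [called from main, line 44]
  screen_input([9, 4, 5, 4, 11, 7, 9, 4], 7) -> 3  [called from main, line 45]
  derive_floor(53, 50) -> 53  [called from bind_quota, line 29]
  bind_quota(53, 3) -> 53  [called from main, line 47]
  map_offsets(53, 2) -> 2  [called from main, line 49]
Origin of each log line:
  1: from main, line 43
  2: from fold_scores, line 2
  3: from fold_scores, line 6
  4: from screen_input, line 10
  5: from screen_input, line 15
  6: from main, line 46
  7: from main, line 48
  8: from map_offsets, line 32
A correct fix: line 37: replace `base` with `floor`.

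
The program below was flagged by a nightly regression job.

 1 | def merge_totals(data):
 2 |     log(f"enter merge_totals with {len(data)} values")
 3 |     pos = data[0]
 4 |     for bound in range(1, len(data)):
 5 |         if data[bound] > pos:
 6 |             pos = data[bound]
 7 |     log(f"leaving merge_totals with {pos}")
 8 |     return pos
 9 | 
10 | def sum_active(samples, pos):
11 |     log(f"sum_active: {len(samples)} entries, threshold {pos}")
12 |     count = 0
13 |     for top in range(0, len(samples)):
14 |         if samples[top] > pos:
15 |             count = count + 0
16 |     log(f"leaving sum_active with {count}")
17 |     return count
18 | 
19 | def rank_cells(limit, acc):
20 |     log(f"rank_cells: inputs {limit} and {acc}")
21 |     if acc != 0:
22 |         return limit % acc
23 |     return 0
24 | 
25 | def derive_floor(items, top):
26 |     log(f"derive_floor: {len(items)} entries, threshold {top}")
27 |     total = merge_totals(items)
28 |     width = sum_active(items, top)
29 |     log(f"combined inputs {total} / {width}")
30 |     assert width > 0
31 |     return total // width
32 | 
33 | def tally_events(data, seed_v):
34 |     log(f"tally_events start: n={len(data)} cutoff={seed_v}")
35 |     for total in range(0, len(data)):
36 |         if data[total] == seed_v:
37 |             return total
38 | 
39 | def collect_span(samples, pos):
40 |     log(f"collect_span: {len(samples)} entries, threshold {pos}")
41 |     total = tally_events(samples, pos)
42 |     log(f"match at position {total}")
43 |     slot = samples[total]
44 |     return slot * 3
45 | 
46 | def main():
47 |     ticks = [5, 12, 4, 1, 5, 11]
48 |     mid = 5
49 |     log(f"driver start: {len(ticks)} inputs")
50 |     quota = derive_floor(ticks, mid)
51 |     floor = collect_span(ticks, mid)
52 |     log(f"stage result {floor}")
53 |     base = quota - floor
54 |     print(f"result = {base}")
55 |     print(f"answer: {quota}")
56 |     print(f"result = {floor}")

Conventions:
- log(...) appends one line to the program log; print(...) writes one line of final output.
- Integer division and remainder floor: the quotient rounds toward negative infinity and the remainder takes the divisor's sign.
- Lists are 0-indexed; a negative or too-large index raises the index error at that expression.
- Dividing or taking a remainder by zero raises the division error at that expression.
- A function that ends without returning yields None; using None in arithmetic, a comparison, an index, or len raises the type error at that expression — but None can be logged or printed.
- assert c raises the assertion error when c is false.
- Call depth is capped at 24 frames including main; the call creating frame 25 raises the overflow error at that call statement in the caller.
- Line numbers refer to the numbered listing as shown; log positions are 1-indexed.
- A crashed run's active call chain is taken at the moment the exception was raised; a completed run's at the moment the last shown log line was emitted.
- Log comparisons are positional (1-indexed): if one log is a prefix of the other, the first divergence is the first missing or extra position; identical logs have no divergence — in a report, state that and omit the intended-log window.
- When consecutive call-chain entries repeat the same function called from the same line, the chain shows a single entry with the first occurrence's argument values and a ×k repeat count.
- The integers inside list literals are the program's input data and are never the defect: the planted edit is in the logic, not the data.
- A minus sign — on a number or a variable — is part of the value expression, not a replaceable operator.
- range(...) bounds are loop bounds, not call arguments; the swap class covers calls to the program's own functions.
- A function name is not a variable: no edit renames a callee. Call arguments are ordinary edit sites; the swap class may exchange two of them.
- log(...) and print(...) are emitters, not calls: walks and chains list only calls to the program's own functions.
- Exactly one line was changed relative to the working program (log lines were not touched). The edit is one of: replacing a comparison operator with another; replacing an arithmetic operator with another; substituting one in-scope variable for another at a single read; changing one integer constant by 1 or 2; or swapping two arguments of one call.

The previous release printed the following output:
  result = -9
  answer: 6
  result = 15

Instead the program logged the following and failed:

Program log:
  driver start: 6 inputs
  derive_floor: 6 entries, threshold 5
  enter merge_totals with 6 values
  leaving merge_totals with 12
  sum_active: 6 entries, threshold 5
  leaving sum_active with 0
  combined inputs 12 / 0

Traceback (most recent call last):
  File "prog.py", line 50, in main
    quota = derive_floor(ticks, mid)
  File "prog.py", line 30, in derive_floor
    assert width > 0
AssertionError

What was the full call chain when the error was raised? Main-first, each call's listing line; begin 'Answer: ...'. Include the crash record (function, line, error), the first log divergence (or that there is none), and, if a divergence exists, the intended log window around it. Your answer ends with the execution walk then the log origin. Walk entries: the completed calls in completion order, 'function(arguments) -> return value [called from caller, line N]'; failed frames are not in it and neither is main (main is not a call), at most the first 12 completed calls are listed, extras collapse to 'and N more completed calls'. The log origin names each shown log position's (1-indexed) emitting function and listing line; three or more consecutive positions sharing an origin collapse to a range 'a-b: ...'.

Answer: main -> derive_floor (called at line 50).
Key fact: At log position 6 the runs split — shown 'leaving sum_active with 0', but the working version logs 'leaving sum_active with 2'.
Crash: derive_floor, line 30, AssertionError.
First divergence: position 6 — shown 'leaving sum_active with 0', intended 'leaving sum_active with 2'.
Intended log window:
  4: leaving merge_totals with 12
  5: sum_active: 6 entries, threshold 5
  6: leaving sum_active with 2
  7: combined inputs 12 / 2
Execution walk:
  merge_totals([5, 12, 4, 1, 5, 11]) -> 12  [called from derive_floor, line 27]
  sum_active([5, 12, 4, 1, 5, 11], 5) -> 0  [called from derive_floor, line 28]
Log origin:
  1: from main, line 49
  2: from derive_floor, line 26
  3: from merge_totals, line 2
  4: from merge_totals, line 7
  5: from sum_active, line 11
  6: from sum_active, line 16
  7: from derive_floor, line 29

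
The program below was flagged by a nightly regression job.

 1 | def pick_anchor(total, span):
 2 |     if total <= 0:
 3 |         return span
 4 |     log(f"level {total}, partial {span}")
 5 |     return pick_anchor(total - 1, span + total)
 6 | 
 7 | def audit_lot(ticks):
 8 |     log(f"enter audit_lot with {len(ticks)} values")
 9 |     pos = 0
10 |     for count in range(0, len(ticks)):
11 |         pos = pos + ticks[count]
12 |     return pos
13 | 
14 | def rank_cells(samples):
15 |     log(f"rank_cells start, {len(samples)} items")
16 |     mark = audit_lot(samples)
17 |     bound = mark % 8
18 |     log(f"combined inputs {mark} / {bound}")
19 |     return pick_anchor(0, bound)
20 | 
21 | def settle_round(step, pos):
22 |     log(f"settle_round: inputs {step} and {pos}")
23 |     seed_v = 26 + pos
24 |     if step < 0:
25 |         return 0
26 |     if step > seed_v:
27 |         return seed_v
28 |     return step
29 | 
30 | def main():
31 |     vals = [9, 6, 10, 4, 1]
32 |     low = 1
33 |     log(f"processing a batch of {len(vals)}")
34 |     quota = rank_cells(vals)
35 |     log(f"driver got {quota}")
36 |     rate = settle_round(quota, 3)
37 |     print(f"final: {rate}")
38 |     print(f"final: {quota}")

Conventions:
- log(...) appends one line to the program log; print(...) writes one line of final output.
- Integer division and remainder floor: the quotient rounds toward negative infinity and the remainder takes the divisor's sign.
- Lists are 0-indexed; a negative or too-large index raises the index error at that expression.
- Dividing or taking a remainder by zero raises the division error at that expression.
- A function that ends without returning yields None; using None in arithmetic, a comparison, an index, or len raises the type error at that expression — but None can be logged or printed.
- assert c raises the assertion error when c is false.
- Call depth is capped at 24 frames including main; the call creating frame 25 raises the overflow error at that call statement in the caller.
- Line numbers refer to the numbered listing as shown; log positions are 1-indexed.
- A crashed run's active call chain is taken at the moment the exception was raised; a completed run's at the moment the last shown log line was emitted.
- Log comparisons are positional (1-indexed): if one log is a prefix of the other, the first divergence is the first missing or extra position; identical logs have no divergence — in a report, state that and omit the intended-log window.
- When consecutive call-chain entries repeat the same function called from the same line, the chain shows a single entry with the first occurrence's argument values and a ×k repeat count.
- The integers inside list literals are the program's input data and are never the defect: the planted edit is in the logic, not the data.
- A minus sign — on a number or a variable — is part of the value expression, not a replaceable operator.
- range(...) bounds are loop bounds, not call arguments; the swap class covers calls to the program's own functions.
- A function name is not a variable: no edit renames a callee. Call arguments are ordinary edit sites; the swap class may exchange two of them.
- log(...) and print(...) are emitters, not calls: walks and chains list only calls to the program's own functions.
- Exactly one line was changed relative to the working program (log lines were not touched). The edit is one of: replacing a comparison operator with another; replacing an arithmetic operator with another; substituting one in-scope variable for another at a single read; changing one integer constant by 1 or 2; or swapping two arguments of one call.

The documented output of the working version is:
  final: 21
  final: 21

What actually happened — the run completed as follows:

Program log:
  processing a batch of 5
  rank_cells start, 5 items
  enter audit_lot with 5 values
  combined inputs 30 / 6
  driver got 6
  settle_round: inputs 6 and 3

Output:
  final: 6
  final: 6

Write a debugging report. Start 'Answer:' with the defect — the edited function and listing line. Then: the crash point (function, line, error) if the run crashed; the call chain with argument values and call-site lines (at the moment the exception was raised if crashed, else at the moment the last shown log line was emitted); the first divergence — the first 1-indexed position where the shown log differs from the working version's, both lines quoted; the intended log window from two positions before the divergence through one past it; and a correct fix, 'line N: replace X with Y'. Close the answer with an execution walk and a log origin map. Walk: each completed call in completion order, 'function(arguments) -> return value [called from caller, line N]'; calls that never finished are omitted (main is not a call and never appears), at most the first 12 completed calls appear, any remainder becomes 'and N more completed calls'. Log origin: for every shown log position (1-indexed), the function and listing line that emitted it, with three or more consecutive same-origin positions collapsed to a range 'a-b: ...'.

Answer: the defect is in rank_cells at line 19.
Key observation: Log line 5 is where behavior first shows: 'driver got 6' appears instead of 'level 6, partial 0'.
Call chain: main -> settle_round(6, 3) (called at line 36).
First divergence: at position 5 the run shows 'driver got 6' where the working version logs 'level 6, partial 0'.
Intended log window:
  3: enter audit_lot with 5 values
  4: combined inputs 30 / 6
  5: level 6, partial 0
  6: level 5, partial 6
Execution walk:
  audit_lot([9, 6, 10, 4, 1]) -> 30  [called from rank_cells, line 16]
  pick_anchor(0, 6) -> 6  [called from rank_cells, line 19]
  rank_cells([9, 6, 10, 4, 1]) -> 6  [called from main, line 34]
  settle_round(6, 3) -> 6  [called from main, line 36]
Origin of each log line:
  1 — main, line 33
  2 — rank_cells, line 15
  3 — audit_lot, line 8
  4 — rank_cells, line 18
  5 — main, line 35
  6 — settle_round, line 22
A correct fix: line 19: replace `pick_anchor(0, bound)` with `pick_anchor(bound, 0)`.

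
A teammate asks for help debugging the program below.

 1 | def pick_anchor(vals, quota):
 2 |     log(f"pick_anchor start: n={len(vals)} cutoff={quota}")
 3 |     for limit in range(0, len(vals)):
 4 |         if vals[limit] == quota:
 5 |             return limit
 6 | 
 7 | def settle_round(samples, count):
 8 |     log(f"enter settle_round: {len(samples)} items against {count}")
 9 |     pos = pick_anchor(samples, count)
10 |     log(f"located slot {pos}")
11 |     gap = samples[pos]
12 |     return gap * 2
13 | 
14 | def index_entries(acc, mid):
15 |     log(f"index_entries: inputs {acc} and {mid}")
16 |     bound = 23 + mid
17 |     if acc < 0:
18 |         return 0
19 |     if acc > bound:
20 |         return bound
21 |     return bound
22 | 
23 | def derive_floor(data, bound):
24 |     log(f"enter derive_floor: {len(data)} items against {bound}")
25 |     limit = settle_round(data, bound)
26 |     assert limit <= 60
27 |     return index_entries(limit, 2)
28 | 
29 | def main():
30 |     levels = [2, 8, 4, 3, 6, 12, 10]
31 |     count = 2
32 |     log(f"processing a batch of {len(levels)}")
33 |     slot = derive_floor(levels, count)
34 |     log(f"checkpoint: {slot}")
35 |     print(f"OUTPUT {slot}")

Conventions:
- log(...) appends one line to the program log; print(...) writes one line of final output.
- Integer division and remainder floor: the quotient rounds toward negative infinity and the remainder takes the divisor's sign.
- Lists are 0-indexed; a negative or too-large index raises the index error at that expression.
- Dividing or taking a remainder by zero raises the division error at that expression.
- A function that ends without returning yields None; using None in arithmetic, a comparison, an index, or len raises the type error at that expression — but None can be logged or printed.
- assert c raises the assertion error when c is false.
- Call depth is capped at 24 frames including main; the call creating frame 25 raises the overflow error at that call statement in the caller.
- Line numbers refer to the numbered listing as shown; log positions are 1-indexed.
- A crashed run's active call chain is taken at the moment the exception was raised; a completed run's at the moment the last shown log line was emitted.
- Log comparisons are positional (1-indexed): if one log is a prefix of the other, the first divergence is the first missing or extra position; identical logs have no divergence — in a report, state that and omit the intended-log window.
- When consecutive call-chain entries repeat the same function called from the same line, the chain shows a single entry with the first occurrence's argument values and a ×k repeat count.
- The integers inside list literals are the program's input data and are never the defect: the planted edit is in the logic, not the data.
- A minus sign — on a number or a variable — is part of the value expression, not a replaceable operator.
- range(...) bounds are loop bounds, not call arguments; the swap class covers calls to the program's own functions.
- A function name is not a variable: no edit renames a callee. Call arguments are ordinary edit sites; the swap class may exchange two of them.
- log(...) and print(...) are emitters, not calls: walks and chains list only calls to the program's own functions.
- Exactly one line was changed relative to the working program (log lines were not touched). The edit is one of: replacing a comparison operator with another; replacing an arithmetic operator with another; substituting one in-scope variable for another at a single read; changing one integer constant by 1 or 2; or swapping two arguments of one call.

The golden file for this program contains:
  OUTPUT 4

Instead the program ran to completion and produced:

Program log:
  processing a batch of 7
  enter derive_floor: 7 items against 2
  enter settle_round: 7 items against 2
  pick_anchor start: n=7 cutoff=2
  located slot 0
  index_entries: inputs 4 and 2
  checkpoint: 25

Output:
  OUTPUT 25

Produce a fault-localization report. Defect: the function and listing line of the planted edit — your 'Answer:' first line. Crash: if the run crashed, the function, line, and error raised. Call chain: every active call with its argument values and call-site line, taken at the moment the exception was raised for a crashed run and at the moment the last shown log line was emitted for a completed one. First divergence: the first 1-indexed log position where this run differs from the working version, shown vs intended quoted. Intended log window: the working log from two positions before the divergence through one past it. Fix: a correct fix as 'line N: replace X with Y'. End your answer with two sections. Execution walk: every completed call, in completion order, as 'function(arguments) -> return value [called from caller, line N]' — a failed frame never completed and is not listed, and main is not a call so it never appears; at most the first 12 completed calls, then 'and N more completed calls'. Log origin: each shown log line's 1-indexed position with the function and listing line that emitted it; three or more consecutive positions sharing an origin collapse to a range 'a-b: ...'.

Answer: the defect is in index_entries at line 21.
Core observation: The earliest visible damage is log position 7 — 'checkpoint: 25' rather than the intended 'checkpoint: 4'.
Call chain: main.
First divergence: position 7; shown 'checkpoint: 25' vs intended 'checkpoint: 4'.
Intended log window:
  5: located slot 0
  6: index_entries: inputs 4 and 2
  7: checkpoint: 4
Execution walk:
  pick_anchor([2, 8, 4, 3, 6, 12, 10], 2) -> 0  [called from settle_round, line 9]
  settle_round([2, 8, 4, 3, 6, 12, 10], 2) -> 4  [called from derive_floor, line 25]
  index_entries(4, 2) -> 25  [called from derive_floor, line 27]
  derive_floor([2, 8, 4, 3, 6, 12, 10], 2) -> 25  [called from main, line 33]
Log line origins:
  1: from main, line 32
  2: from derive_floor, line 24
  3: from settle_round, line 8
  4: from pick_anchor, line 2
  5: from settle_round, line 10
  6: from index_entries, line 15
  7: from main, line 34
A correct fix: line 21: replace `bound` with `acc`.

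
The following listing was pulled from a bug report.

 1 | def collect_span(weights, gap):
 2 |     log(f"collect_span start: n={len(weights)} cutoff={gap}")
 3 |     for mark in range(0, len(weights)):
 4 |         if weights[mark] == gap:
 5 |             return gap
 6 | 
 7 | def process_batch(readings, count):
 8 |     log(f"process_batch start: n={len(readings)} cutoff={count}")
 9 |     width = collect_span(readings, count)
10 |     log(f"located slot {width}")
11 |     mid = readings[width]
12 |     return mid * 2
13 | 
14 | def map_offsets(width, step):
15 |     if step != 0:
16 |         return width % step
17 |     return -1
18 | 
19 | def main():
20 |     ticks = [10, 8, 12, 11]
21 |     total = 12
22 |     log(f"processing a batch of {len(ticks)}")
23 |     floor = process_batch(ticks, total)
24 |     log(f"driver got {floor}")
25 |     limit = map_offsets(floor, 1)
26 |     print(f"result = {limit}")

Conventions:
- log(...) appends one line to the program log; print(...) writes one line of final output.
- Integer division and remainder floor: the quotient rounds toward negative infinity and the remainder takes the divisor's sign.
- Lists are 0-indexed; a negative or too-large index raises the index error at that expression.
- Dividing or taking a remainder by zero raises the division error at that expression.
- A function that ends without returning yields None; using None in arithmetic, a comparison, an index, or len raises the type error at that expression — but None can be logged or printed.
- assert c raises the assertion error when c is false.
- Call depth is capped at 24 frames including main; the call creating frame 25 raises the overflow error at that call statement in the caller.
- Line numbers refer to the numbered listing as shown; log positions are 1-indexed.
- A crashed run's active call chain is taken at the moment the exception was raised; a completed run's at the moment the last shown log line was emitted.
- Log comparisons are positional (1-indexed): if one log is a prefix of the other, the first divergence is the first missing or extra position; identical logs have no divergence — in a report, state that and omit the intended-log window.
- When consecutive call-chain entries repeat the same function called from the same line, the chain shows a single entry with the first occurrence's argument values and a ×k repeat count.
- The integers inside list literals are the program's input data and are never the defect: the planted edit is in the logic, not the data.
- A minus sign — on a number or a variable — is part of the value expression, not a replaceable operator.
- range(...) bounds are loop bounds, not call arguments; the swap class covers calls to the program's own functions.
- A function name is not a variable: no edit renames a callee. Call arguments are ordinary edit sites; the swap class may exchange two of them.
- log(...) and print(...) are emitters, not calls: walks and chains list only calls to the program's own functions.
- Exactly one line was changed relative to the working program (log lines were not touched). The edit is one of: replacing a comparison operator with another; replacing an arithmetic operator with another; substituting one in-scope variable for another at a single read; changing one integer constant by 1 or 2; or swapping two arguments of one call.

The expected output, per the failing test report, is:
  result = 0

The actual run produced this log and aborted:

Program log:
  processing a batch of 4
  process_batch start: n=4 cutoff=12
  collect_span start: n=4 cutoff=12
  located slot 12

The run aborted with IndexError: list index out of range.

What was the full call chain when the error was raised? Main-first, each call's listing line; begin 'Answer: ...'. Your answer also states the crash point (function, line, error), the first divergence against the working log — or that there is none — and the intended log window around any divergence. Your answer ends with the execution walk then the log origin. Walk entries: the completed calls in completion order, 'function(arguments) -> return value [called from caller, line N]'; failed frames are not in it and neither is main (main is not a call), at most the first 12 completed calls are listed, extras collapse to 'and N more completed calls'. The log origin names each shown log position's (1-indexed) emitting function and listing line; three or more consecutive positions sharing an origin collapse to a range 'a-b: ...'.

Answer: main -> process_batch (called at line 23).
Key fact: The earliest visible damage is log position 4 — 'located slot 12' rather than the intended 'located slot 2'.
Crash: process_batch, line 11, IndexError.
First divergence: position 4; shown 'located slot 12' vs intended 'located slot 2'.
Intended log window:
  2: process_batch start: n=4 cutoff=12
  3: collect_span start: n=4 cutoff=12
  4: located slot 2
  5: driver got 24
Execution walk:
  collect_span([10, 8, 12, 11], 12) -> 12  [called from process_batch, line 9]
Origin of each log line:
  1: logged in main at line 22
  2: logged in process_batch at line 8
  3: logged in collect_span at line 2
  4: logged in process_batch at line 10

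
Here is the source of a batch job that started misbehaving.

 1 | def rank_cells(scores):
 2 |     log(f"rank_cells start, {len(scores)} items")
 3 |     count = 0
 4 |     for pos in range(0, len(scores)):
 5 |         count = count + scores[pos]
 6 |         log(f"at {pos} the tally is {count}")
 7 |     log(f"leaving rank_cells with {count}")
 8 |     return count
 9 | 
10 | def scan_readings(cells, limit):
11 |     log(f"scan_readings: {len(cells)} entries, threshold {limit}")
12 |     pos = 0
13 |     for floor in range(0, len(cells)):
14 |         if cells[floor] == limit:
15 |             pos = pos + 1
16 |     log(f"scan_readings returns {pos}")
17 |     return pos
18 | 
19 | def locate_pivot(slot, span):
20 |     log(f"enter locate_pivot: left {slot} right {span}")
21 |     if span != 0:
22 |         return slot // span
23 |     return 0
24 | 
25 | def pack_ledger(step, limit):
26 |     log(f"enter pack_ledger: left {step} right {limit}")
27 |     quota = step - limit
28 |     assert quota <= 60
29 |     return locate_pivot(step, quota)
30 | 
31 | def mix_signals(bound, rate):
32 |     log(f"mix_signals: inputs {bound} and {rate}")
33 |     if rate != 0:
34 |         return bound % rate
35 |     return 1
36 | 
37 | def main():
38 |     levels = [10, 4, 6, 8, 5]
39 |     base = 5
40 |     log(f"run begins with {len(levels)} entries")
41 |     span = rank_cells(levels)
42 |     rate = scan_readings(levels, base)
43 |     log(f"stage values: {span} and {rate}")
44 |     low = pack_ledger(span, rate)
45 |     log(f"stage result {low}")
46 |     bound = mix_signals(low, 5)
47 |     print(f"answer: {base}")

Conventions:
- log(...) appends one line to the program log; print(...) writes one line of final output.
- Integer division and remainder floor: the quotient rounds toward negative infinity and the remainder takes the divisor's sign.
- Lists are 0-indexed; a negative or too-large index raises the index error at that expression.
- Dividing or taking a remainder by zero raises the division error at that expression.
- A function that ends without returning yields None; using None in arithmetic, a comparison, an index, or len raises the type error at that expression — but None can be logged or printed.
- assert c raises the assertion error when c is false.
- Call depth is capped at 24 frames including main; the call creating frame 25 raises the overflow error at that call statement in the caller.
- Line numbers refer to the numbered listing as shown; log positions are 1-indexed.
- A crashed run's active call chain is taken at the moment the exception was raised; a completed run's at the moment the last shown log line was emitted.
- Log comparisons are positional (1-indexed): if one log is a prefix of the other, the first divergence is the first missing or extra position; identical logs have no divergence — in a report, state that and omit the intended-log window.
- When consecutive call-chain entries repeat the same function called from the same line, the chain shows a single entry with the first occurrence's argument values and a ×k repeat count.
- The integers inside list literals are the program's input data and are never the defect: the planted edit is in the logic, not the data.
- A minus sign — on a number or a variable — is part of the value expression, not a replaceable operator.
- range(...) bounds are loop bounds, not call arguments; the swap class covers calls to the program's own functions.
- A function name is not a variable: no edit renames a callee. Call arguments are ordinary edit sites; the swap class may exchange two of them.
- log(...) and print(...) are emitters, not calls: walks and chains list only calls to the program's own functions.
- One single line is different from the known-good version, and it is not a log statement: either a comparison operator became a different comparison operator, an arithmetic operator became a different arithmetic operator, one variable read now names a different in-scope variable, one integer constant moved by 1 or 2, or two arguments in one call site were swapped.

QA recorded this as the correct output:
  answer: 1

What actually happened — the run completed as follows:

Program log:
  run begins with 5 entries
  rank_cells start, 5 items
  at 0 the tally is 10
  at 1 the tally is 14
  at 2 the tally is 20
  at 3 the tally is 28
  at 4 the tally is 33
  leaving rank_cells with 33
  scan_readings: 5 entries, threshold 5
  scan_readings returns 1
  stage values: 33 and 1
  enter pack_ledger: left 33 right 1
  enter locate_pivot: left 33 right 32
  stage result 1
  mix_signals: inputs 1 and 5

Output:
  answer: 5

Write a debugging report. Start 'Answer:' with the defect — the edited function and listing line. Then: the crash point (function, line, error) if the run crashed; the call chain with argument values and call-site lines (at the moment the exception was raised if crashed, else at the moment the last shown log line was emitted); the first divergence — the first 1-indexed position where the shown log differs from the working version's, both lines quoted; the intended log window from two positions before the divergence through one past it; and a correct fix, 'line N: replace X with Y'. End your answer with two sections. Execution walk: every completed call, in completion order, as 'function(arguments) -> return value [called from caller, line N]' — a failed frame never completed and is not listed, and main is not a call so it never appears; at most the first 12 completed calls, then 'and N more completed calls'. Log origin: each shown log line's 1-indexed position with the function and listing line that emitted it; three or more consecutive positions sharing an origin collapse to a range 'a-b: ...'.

Answer: the defect is in main at line 47.
The tell: Nothing in the log betrays the bug — only the output does.
Call chain: main -> mix_signals(1, 5) (called at line 46).
First divergence: none (the log streams are identical).
Execution walk:
  rank_cells([10, 4, 6, 8, 5]) -> 33  [called from main, line 41]
  scan_readings([10, 4, 6, 8, 5], 5) -> 1  [called from main, line 42]
  locate_pivot(33, 32) -> 1  [called from pack_ledger, line 29]
  pack_ledger(33, 1) -> 1  [called from main, line 44]
  mix_signals(1, 5) -> 1  [called from main, line 46]
Origin of each log line:
  1 — main, line 40
  2 — rank_cells, line 2
  3-7 — rank_cells, line 6
  8 — rank_cells, line 7
  9 — scan_readings, line 11
  10 — scan_readings, line 16
  11 — main, line 43
  12 — pack_ledger, line 26
  13 — locate_pivot, line 20
  14 — main, line 45
  15 — mix_signals, line 32
A correct fix: line 47: replace `base` with `bound`.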